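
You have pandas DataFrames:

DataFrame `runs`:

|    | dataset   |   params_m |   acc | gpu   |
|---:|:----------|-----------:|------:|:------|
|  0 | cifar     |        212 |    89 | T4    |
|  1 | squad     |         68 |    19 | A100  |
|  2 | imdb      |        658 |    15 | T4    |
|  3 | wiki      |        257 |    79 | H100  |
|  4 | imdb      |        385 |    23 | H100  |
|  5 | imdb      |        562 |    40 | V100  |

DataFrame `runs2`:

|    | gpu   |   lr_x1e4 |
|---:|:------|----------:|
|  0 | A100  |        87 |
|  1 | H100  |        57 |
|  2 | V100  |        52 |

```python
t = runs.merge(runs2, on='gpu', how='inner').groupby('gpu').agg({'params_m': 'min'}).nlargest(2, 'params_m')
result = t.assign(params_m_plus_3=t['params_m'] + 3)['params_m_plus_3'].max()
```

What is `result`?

565

merge on 'gpu' (how='inner') → 4 rows:
  dataset  params_m  acc   gpu  lr_x1e4
0   squad        68   19  A100       87
1    wiki       257   79  H100       57
2    imdb       385   23  H100       57
3    imdb       562   40  V100       52
group by gpu, min of params_m:
      params_m
gpu           
A100        68
H100       257
V100       562
take 2 rows with largest params_m:
      params_m
gpu           
V100       562
H100       257
add column params_m_plus_3 = t['params_m'] + 3:
      params_m  params_m_plus_3
gpu                            
V100       562              565
H100       257              260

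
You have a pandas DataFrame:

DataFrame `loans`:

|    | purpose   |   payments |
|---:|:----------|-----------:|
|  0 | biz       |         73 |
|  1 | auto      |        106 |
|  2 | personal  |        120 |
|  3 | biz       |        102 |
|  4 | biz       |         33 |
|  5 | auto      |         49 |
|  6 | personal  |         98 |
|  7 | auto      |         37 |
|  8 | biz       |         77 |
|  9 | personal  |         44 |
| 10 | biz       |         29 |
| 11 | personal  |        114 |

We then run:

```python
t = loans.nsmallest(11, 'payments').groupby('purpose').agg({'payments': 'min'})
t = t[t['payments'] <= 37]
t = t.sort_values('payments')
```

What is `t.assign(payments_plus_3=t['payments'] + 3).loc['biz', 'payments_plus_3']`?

32

take 11 rows with smallest payments:
     purpose  payments
10       biz        29
4        biz        33
7       auto        37
9   personal        44
5       auto        49
0        biz        73
8        biz        77
6   personal        98
3        biz       102
1       auto       106
11  personal       114
group by purpose, min of payments:
          payments
purpose           
auto            37
biz             29
personal        44
filter rows where payments <= 37:
         payments
purpose          
auto           37
biz            29
sort by payments:
         payments
purpose          
biz            29
auto           37
add column payments_plus_3 = t['payments'] + 3:
         payments  payments_plus_3
purpose                           
biz            29               32
auto           37               40
So loc['biz', 'payments_plus_3'] = 32.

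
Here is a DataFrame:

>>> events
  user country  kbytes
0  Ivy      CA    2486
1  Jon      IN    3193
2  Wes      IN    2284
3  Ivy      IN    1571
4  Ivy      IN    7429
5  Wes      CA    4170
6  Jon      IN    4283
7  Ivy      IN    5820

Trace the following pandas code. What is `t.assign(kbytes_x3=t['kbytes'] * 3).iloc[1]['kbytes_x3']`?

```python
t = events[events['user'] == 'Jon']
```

12849

filter rows where user == 'Jon':
  user country  kbytes
1  Jon      IN    3193
6  Jon      IN    4283
add column kbytes_x3 = t['kbytes'] * 3:
  user country  kbytes  kbytes_x3
1  Jon      IN    3193       9579
6  Jon      IN    4283      12849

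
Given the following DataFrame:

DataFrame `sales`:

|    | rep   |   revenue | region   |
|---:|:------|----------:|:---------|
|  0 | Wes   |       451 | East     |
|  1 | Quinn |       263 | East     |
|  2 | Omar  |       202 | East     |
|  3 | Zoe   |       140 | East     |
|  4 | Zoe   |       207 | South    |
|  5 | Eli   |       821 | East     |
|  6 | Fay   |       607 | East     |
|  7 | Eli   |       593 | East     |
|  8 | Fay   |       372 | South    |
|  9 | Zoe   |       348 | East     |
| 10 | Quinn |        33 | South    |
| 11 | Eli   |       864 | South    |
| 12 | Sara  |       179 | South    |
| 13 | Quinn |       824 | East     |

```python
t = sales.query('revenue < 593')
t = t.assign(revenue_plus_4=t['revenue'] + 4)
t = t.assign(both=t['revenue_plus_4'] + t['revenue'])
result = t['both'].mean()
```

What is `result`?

491.777777778

filter rows where revenue < 593:
      rep  revenue region
0     Wes      451   East
1   Quinn      263   East
2    Omar      202   East
3     Zoe      140   East
4     Zoe      207  South
8     Fay      372  South
9     Zoe      348   East
10  Quinn       33  South
12   Sara      179  South
add column revenue_plus_4 = t['revenue'] + 4:
      rep  revenue region  revenue_plus_4
0     Wes      451   East             455
1   Quinn      263   East             267
2    Omar      202   East             206
3     Zoe      140   East             144
4     Zoe      207  South             211
8     Fay      372  South             376
9     Zoe      348   East             352
10  Quinn       33  South              37
12   Sara      179  South             183
add column both = t['revenue_plus_4'] + t['revenue']:
      rep  revenue region  revenue_plus_4  both
0     Wes      451   East             455   906
1   Quinn      263   East             267   530
2    Omar      202   East             206   408
3     Zoe      140   East             144   284
4     Zoe      207  South             211   418
8     Fay      372  South             376   748
9     Zoe      348   East             352   700
10  Quinn       33  South              37    70
12   Sara      179  South             183   362
Reading off the mean of column 'both', we get 491.777777778.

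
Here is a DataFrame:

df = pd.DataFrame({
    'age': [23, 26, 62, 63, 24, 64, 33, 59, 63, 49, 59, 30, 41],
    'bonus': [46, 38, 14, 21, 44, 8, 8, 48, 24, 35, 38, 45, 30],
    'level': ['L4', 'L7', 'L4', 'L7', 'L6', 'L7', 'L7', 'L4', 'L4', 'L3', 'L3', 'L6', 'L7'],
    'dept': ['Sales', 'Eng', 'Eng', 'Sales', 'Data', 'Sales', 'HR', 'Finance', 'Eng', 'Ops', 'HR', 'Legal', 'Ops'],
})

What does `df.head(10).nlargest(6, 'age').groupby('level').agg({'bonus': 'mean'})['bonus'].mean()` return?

26.0555555556

take first 10 rows:
   age  bonus level     dept
0   23     46    L4    Sales
1   26     38    L7      Eng
2   62     14    L4      Eng
3   63     21    L7    Sales
4   24     44    L6     Data
5   64      8    L7    Sales
6   33      8    L7       HR
7   59     48    L4  Finance
8   63     24    L4      Eng
9   49     35    L3      Ops
take 6 rows with largest age:
   age  bonus level     dept
5   64      8    L7    Sales
3   63     21    L7    Sales
8   63     24    L4      Eng
2   62     14    L4      Eng
7   59     48    L4  Finance
9   49     35    L3      Ops
group by level, mean of bonus:
           bonus
level           
L3     35.000000
L4     28.666667
L7     14.500000
Then the mean of column 'bonus': 26.0555555556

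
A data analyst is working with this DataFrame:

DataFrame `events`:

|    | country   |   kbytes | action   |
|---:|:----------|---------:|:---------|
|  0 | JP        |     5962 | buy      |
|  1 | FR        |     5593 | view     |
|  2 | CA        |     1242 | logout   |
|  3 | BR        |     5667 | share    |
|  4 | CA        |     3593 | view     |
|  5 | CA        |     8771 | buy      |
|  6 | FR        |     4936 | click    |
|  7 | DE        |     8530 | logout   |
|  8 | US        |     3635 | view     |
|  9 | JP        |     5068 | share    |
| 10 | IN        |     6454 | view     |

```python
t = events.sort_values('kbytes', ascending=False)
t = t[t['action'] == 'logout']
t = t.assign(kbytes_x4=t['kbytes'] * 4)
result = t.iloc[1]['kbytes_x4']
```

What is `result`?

4968

sort by kbytes descending:
   country  kbytes  action
5       CA    8771     buy
7       DE    8530  logout
10      IN    6454    view
0       JP    5962     buy
3       BR    5667   share
1       FR    5593    view
9       JP    5068   share
6       FR    4936   click
8       US    3635    view
4       CA    3593    view
2       CA    1242  logout
filter rows where action == 'logout':
  country  kbytes  action
7      DE    8530  logout
2      CA    1242  logout
add column kbytes_x4 = t['kbytes'] * 4:
  country  kbytes  action  kbytes_x4
7      DE    8530  logout      34120
2      CA    1242  logout       4968
Taking the value at position 1, column 'kbytes_x4' gives 4968.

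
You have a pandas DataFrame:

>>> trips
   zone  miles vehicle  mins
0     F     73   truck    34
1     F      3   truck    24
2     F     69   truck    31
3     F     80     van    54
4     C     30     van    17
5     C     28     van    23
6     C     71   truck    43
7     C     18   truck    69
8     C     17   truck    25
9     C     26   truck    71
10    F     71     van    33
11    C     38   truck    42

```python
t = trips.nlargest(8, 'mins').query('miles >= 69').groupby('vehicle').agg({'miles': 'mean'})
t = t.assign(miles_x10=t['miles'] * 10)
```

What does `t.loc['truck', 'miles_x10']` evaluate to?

take 8 rows with largest mins:
   zone  miles vehicle  mins
9     C     26   truck    71
7     C     18   truck    69
3     F     80     van    54
6     C     71   truck    43
11    C     38   truck    42
0     F     73   truck    34
10    F     71     van    33
2     F     69   truck    31
filter rows where miles >= 69:
   zone  miles vehicle  mins
3     F     80     van    54
6     C     71   truck    43
0     F     73   truck    34
10    F     71     van    33
2     F     69   truck    31
group by vehicle, mean of miles:
         miles
vehicle       
truck     71.0
van       75.5
add column miles_x10 = t['miles'] * 10:
         miles  miles_x10
vehicle                  
truck     71.0      710.0
van       75.5      755.0
Hence 710.0.

710.0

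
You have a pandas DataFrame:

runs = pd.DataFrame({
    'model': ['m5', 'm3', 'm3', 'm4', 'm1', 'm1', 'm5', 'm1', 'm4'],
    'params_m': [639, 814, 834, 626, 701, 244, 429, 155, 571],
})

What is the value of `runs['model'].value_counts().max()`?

value_counts of model:
model
m1    3
m5    2
m3    2
m4    2
Name: count, dtype: int64
Hence 3.

3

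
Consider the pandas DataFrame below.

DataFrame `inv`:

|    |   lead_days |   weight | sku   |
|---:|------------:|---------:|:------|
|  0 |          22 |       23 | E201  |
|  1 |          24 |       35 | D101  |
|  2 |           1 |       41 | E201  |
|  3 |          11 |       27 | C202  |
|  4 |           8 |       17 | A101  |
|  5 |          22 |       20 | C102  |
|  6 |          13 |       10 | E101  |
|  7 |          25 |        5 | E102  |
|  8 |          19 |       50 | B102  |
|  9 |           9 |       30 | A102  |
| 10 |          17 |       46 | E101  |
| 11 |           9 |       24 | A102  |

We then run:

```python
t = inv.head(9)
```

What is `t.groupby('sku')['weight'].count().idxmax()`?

take first 9 rows:
   lead_days  weight   sku
0         22      23  E201
1         24      35  D101
2          1      41  E201
3         11      27  C202
4          8      17  A101
5         22      20  C102
6         13      10  E101
7         25       5  E102
8         19      50  B102
group by sku, count of weight:
sku
A101    1
B102    1
C102    1
C202    1
D101    1
E101    1
E102    1
E201    2
Name: weight, dtype: int64
Finally, label with the largest value = E201.

E201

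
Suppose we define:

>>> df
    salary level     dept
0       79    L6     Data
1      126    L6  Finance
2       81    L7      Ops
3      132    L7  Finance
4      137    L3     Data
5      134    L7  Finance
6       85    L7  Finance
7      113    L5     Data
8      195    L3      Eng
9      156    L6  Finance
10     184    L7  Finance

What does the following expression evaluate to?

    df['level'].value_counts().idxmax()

value_counts of level:
level
L7    5
L6    3
L3    2
L5    1
Name: count, dtype: int64
The label with the largest value is L7.

L7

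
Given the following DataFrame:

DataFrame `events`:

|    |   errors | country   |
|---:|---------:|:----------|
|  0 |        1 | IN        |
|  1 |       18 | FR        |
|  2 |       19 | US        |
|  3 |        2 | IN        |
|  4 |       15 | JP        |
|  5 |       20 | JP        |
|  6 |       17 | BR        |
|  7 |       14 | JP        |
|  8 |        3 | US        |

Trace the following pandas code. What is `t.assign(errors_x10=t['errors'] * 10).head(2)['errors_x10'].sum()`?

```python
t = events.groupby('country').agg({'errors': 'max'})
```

350

group by country, max of errors:
         errors
country        
BR           17
FR           18
IN            2
JP           20
US           19
add column errors_x10 = t['errors'] * 10:
         errors  errors_x10
country                    
BR           17         170
FR           18         180
IN            2          20
JP           20         200
US           19         190
take first 2 rows:
         errors  errors_x10
country                    
BR           17         170
FR           18         180
Reading off the sum of column 'errors_x10', we get 350.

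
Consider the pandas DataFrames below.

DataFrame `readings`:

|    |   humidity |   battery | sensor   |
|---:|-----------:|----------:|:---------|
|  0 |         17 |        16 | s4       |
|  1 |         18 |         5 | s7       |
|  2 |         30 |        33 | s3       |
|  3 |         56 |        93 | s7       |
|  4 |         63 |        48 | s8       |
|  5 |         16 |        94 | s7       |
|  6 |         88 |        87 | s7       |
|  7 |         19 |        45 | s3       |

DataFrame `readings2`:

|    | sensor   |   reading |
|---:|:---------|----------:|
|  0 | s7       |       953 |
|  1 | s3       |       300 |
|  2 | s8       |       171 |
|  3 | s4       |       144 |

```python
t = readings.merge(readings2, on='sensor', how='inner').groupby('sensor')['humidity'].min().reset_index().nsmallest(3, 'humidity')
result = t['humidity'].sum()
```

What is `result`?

52

merge on 'sensor' (how='inner') → 8 rows:
   humidity  battery sensor  reading
0        17       16     s4      144
1        18        5     s7      953
2        30       33     s3      300
3        56       93     s7      953
4        63       48     s8      171
5        16       94     s7      953
6        88       87     s7      953
7        19       45     s3      300
group by sensor, min of humidity:
sensor
s3    19
s4    17
s7    16
s8    63
Name: humidity, dtype: int64
reset_index():
  sensor  humidity
0     s3        19
1     s4        17
2     s7        16
3     s8        63
take 3 rows with smallest humidity:
  sensor  humidity
2     s7        16
1     s4        17
0     s3        19
sum of column 'humidity' → 52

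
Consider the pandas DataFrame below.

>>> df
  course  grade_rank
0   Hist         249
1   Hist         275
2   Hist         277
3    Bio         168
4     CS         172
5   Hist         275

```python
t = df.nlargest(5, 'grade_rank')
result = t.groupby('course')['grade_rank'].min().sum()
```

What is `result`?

421

take 5 rows with largest grade_rank:
  course  grade_rank
2   Hist         277
1   Hist         275
5   Hist         275
0   Hist         249
4     CS         172
group by course, min of grade_rank:
course
CS      172
Hist    249
Name: grade_rank, dtype: int64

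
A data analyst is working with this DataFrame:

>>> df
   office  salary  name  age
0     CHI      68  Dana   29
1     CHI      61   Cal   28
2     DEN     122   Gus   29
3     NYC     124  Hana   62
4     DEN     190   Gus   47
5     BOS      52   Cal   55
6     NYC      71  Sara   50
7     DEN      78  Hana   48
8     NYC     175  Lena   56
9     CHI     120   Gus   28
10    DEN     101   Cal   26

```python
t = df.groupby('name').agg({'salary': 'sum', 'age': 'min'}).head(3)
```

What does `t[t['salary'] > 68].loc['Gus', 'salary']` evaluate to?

group by name: sum(salary), min(age):
      salary  age
name             
Cal      214   26
Dana      68   29
Gus      432   28
Hana     202   48
Lena     175   56
Sara      71   50
take first 3 rows:
      salary  age
name             
Cal      214   26
Dana      68   29
Gus      432   28
filter rows where salary > 68:
      salary  age
name             
Cal      214   26
Gus      432   28

432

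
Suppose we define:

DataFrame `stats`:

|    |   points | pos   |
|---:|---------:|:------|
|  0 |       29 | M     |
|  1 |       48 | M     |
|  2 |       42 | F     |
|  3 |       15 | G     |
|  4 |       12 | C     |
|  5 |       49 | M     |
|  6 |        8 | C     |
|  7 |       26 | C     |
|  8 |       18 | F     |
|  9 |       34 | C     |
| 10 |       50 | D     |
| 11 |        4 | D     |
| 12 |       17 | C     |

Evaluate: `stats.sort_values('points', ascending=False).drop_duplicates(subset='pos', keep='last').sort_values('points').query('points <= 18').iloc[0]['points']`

4

sort by points descending:
    points pos
10      50   D
5       49   M
1       48   M
2       42   F
9       34   C
0       29   M
7       26   C
8       18   F
12      17   C
3       15   G
4       12   C
6        8   C
11       4   D
drop duplicate pos (keep=last):
    points pos
0       29   M
8       18   F
3       15   G
6        8   C
11       4   D
sort by points:
    points pos
11       4   D
6        8   C
3       15   G
8       18   F
0       29   M
filter rows where points <= 18:
    points pos
11       4   D
6        8   C
3       15   G
8       18   F
Taking the value at position 0, column 'points' gives 4.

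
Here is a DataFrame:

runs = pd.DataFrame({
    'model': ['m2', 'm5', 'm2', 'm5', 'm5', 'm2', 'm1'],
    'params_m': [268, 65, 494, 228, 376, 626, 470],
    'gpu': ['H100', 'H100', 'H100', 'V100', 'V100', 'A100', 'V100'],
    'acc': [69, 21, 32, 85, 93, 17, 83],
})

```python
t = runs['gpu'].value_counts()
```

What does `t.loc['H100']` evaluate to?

value_counts of gpu:
gpu
H100    3
V100    3
A100    1
Name: count, dtype: int64

3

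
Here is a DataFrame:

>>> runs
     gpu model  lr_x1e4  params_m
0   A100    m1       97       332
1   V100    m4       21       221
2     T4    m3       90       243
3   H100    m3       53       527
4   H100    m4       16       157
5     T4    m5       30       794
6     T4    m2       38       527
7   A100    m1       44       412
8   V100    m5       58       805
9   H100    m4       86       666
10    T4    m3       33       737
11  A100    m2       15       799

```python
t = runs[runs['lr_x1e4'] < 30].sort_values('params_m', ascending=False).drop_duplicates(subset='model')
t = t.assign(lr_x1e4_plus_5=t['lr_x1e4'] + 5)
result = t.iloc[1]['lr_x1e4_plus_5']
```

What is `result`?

26

filter rows where lr_x1e4 < 30:
     gpu model  lr_x1e4  params_m
1   V100    m4       21       221
4   H100    m4       16       157
11  A100    m2       15       799
sort by params_m descending:
     gpu model  lr_x1e4  params_m
11  A100    m2       15       799
1   V100    m4       21       221
4   H100    m4       16       157
drop duplicate model (keep=first):
     gpu model  lr_x1e4  params_m
11  A100    m2       15       799
1   V100    m4       21       221
add column lr_x1e4_plus_5 = t['lr_x1e4'] + 5:
     gpu model  lr_x1e4  params_m  lr_x1e4_plus_5
11  A100    m2       15       799              20
1   V100    m4       21       221              26
Hence 26.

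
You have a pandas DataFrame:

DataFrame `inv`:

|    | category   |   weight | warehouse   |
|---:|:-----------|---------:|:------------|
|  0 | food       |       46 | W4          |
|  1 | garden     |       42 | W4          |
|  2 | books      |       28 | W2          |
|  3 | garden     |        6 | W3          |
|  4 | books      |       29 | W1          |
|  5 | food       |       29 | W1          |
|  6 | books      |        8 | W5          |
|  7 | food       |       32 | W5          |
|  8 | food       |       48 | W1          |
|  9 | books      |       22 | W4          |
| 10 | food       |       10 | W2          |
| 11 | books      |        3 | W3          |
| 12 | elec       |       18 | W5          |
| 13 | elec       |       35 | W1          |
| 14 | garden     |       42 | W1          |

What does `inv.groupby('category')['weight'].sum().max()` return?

group by category, sum of weight:
category
books      90
elec       53
food      165
garden     90
Name: weight, dtype: int64
Then the max of the resulting series: 165

165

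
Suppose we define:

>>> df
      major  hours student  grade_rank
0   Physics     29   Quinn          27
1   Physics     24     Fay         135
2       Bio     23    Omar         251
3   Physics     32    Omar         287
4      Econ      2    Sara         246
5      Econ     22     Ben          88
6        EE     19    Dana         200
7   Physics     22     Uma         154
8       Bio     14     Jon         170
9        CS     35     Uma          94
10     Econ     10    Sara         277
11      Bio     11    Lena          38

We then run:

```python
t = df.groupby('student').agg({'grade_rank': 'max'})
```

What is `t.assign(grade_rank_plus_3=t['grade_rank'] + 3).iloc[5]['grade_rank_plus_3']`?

290

group by student, max of grade_rank:
         grade_rank
student            
Ben              88
Dana            200
Fay             135
Jon             170
Lena             38
Omar            287
Quinn            27
Sara            277
Uma             154
add column grade_rank_plus_3 = t['grade_rank'] + 3:
         grade_rank  grade_rank_plus_3
student                               
Ben              88                 91
Dana            200                203
Fay             135                138
Jon             170                173
Lena             38                 41
Omar            287                290
Quinn            27                 30
Sara            277                280
Uma             154                157
Hence 290.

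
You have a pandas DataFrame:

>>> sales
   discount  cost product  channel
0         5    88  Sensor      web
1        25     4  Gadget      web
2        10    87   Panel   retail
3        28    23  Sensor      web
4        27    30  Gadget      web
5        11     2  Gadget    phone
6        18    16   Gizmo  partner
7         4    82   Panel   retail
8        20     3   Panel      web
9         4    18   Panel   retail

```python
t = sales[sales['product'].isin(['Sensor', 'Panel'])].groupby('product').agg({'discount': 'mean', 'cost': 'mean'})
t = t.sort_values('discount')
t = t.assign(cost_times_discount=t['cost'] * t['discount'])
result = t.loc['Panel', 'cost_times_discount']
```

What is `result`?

filter rows where product in ['Sensor', 'Panel']:
   discount  cost product channel
0         5    88  Sensor     web
2        10    87   Panel  retail
3        28    23  Sensor     web
7         4    82   Panel  retail
8        20     3   Panel     web
9         4    18   Panel  retail
group by product: mean(discount), mean(cost):
         discount  cost
product                
Panel         9.5  47.5
Sensor       16.5  55.5
sort by discount:
         discount  cost
product                
Panel         9.5  47.5
Sensor       16.5  55.5
add column cost_times_discount = t['cost'] * t['discount']:
         discount  cost  cost_times_discount
product                                     
Panel         9.5  47.5               451.25
Sensor       16.5  55.5               915.75
So loc['Panel', 'cost_times_discount'] = 451.25.

451.25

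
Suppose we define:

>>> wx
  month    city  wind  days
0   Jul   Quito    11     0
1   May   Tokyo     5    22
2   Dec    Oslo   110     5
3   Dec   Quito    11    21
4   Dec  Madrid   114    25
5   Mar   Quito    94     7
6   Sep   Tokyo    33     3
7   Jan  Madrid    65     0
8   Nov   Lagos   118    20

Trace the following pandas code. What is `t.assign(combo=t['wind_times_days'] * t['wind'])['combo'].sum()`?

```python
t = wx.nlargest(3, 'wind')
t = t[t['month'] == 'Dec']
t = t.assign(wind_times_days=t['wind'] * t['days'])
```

take 3 rows with largest wind:
  month    city  wind  days
8   Nov   Lagos   118    20
4   Dec  Madrid   114    25
2   Dec    Oslo   110     5
filter rows where month == 'Dec':
  month    city  wind  days
4   Dec  Madrid   114    25
2   Dec    Oslo   110     5
add column wind_times_days = t['wind'] * t['days']:
  month    city  wind  days  wind_times_days
4   Dec  Madrid   114    25             2850
2   Dec    Oslo   110     5              550
add column combo = t['wind_times_days'] * t['wind']:
  month    city  wind  days  wind_times_days   combo
4   Dec  Madrid   114    25             2850  324900
2   Dec    Oslo   110     5              550   60500
The sum of column 'combo' is 385400.

385400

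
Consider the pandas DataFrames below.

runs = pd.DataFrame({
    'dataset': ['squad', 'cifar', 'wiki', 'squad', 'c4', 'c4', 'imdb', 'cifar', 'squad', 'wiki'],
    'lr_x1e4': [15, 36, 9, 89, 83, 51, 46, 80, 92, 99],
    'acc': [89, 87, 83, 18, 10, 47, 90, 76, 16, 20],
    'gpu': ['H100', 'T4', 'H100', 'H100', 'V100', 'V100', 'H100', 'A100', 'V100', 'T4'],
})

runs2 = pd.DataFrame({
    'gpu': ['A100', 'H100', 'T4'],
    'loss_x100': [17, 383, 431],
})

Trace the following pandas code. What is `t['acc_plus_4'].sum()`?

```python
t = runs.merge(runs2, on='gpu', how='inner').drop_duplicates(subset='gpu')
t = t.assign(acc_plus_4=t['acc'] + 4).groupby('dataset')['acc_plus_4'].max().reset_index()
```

merge on 'gpu' (how='inner') → 7 rows:
  dataset  lr_x1e4  acc   gpu  loss_x100
0   squad       15   89  H100        383
1   cifar       36   87    T4        431
2    wiki        9   83  H100        383
3   squad       89   18  H100        383
4    imdb       46   90  H100        383
5   cifar       80   76  A100         17
6    wiki       99   20    T4        431
drop duplicate gpu (keep=first):
  dataset  lr_x1e4  acc   gpu  loss_x100
0   squad       15   89  H100        383
1   cifar       36   87    T4        431
5   cifar       80   76  A100         17
add column acc_plus_4 = t['acc'] + 4:
  dataset  lr_x1e4  acc   gpu  loss_x100  acc_plus_4
0   squad       15   89  H100        383          93
1   cifar       36   87    T4        431          91
5   cifar       80   76  A100         17          80
group by dataset, max of acc_plus_4:
dataset
cifar    91
squad    93
Name: acc_plus_4, dtype: int64
reset_index():
  dataset  acc_plus_4
0   cifar          91
1   squad          93
Taking the sum of column 'acc_plus_4' gives 184.

184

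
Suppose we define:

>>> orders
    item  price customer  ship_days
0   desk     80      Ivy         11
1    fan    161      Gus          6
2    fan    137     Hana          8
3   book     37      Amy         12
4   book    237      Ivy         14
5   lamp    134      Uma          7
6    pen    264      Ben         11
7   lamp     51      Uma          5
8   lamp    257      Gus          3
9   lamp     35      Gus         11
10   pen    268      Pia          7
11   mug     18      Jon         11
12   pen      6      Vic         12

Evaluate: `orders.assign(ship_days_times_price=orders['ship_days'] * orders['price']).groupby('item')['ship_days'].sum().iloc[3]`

26

add column ship_days_times_price = orders['ship_days'] * orders['price']:
    item  price customer  ship_days  ship_days_times_price
0   desk     80      Ivy         11                    880
1    fan    161      Gus          6                    966
2    fan    137     Hana          8                   1096
3   book     37      Amy         12                    444
4   book    237      Ivy         14                   3318
5   lamp    134      Uma          7                    938
6    pen    264      Ben         11                   2904
7   lamp     51      Uma          5                    255
8   lamp    257      Gus          3                    771
9   lamp     35      Gus         11                    385
10   pen    268      Pia          7                   1876
11   mug     18      Jon         11                    198
12   pen      6      Vic         12                     72
group by item, sum of ship_days:
item
book    26
desk    11
fan     14
lamp    26
mug     11
pen     30
Name: ship_days, dtype: int64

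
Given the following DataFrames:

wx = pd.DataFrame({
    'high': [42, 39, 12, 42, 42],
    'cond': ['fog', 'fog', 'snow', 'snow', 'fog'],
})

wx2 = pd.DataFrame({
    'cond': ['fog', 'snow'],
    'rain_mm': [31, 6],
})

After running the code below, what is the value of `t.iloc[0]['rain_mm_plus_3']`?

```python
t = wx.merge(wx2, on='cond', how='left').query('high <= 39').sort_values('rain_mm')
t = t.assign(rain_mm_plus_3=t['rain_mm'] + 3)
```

9

merge on 'cond' (how='left') → 5 rows:
   high  cond  rain_mm
0    42   fog       31
1    39   fog       31
2    12  snow        6
3    42  snow        6
4    42   fog       31
filter rows where high <= 39:
   high  cond  rain_mm
1    39   fog       31
2    12  snow        6
sort by rain_mm:
   high  cond  rain_mm
2    12  snow        6
1    39   fog       31
add column rain_mm_plus_3 = t['rain_mm'] + 3:
   high  cond  rain_mm  rain_mm_plus_3
2    12  snow        6               9
1    39   fog       31              34
Then the value at position 0, column 'rain_mm_plus_3': 9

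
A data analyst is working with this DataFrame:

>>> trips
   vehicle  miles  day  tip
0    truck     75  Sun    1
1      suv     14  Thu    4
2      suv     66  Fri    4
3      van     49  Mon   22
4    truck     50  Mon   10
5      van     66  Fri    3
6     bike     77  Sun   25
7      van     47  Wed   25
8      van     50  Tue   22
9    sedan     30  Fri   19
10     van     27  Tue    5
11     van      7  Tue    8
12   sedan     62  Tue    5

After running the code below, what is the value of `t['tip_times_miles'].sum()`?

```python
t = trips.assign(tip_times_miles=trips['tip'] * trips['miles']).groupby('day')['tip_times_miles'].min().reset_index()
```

2060

add column tip_times_miles = trips['tip'] * trips['miles']:
   vehicle  miles  day  tip  tip_times_miles
0    truck     75  Sun    1               75
1      suv     14  Thu    4               56
2      suv     66  Fri    4              264
3      van     49  Mon   22             1078
4    truck     50  Mon   10              500
5      van     66  Fri    3              198
6     bike     77  Sun   25             1925
7      van     47  Wed   25             1175
8      van     50  Tue   22             1100
9    sedan     30  Fri   19              570
10     van     27  Tue    5              135
11     van      7  Tue    8               56
12   sedan     62  Tue    5              310
group by day, min of tip_times_miles:
day
Fri     198
Mon     500
Sun      75
Thu      56
Tue      56
Wed    1175
Name: tip_times_miles, dtype: int64
reset_index():
   day  tip_times_miles
0  Fri              198
1  Mon              500
2  Sun               75
3  Thu               56
4  Tue               56
5  Wed             1175
Reading off the sum of column 'tip_times_miles', we get 2060.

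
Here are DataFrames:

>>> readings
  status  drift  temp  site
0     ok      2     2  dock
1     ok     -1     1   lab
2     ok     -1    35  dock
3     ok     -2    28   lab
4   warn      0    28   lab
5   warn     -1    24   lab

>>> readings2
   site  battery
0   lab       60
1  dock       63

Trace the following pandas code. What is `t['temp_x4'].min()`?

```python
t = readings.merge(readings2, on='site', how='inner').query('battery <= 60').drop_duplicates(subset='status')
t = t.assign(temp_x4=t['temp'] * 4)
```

4

merge on 'site' (how='inner') → 6 rows:
  status  drift  temp  site  battery
0     ok      2     2  dock       63
1     ok     -1     1   lab       60
2     ok     -1    35  dock       63
3     ok     -2    28   lab       60
4   warn      0    28   lab       60
5   warn     -1    24   lab       60
filter rows where battery <= 60:
  status  drift  temp site  battery
1     ok     -1     1  lab       60
3     ok     -2    28  lab       60
4   warn      0    28  lab       60
5   warn     -1    24  lab       60
drop duplicate status (keep=first):
  status  drift  temp site  battery
1     ok     -1     1  lab       60
4   warn      0    28  lab       60
add column temp_x4 = t['temp'] * 4:
  status  drift  temp site  battery  temp_x4
1     ok     -1     1  lab       60        4
4   warn      0    28  lab       60      112
Then the min of column 'temp_x4': 4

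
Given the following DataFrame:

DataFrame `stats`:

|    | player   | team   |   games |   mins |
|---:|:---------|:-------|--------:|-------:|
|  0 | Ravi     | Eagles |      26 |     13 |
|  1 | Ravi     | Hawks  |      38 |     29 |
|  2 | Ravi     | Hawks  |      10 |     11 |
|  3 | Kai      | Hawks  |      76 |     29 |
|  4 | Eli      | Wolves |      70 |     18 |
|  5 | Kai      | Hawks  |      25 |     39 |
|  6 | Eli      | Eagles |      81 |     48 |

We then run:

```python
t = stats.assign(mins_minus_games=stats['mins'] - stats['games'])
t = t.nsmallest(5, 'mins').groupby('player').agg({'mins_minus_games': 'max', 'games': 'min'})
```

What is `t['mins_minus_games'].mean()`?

-32.6666666667

add column mins_minus_games = stats['mins'] - stats['games']:
  player    team  games  mins  mins_minus_games
0   Ravi  Eagles     26    13               -13
1   Ravi   Hawks     38    29                -9
2   Ravi   Hawks     10    11                 1
3    Kai   Hawks     76    29               -47
4    Eli  Wolves     70    18               -52
5    Kai   Hawks     25    39                14
6    Eli  Eagles     81    48               -33
take 5 rows with smallest mins:
  player    team  games  mins  mins_minus_games
2   Ravi   Hawks     10    11                 1
0   Ravi  Eagles     26    13               -13
4    Eli  Wolves     70    18               -52
1   Ravi   Hawks     38    29                -9
3    Kai   Hawks     76    29               -47
group by player: max(mins_minus_games), min(games):
        mins_minus_games  games
player                         
Eli                  -52     70
Kai                  -47     76
Ravi                   1     10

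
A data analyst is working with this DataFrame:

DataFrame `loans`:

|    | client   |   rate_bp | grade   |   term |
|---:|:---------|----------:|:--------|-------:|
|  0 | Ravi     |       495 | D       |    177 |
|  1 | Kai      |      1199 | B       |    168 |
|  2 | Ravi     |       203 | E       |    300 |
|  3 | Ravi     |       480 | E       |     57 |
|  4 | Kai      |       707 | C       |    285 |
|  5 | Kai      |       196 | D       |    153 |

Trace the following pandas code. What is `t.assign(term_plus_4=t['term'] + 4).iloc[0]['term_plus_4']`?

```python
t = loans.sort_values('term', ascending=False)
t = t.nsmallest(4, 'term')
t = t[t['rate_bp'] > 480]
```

sort by term descending:
  client  rate_bp grade  term
2   Ravi      203     E   300
4    Kai      707     C   285
0   Ravi      495     D   177
1    Kai     1199     B   168
5    Kai      196     D   153
3   Ravi      480     E    57
take 4 rows with smallest term:
  client  rate_bp grade  term
3   Ravi      480     E    57
5    Kai      196     D   153
1    Kai     1199     B   168
0   Ravi      495     D   177
filter rows where rate_bp > 480:
  client  rate_bp grade  term
1    Kai     1199     B   168
0   Ravi      495     D   177
add column term_plus_4 = t['term'] + 4:
  client  rate_bp grade  term  term_plus_4
1    Kai     1199     B   168          172
0   Ravi      495     D   177          181
So iloc[0]['term_plus_4'] = 172.

172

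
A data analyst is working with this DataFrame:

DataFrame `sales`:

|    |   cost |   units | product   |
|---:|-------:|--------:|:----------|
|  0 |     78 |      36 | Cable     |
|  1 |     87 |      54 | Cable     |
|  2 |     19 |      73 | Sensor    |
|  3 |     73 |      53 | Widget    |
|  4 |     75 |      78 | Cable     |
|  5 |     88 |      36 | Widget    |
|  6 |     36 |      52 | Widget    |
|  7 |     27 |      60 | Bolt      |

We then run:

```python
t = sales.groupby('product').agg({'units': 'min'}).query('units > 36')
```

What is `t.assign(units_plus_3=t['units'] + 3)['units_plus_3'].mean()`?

group by product, min of units:
         units
product       
Bolt        60
Cable       36
Sensor      73
Widget      36
filter rows where units > 36:
         units
product       
Bolt        60
Sensor      73
add column units_plus_3 = t['units'] + 3:
         units  units_plus_3
product                     
Bolt        60            63
Sensor      73            76
Then the mean of column 'units_plus_3': 69.5

69.5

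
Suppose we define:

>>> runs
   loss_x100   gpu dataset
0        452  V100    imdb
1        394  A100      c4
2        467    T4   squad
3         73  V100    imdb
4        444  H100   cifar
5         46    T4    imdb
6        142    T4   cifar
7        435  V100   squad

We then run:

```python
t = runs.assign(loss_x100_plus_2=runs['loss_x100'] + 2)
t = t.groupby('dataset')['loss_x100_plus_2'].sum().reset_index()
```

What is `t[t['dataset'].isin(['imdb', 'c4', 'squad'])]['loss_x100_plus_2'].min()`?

add column loss_x100_plus_2 = runs['loss_x100'] + 2:
   loss_x100   gpu dataset  loss_x100_plus_2
0        452  V100    imdb               454
1        394  A100      c4               396
2        467    T4   squad               469
3         73  V100    imdb                75
4        444  H100   cifar               446
5         46    T4    imdb                48
6        142    T4   cifar               144
7        435  V100   squad               437
group by dataset, sum of loss_x100_plus_2:
dataset
c4       396
cifar    590
imdb     577
squad    906
Name: loss_x100_plus_2, dtype: int64
reset_index():
  dataset  loss_x100_plus_2
0      c4               396
1   cifar               590
2    imdb               577
3   squad               906
filter rows where dataset in ['imdb', 'c4', 'squad']:
  dataset  loss_x100_plus_2
0      c4               396
2    imdb               577
3   squad               906

396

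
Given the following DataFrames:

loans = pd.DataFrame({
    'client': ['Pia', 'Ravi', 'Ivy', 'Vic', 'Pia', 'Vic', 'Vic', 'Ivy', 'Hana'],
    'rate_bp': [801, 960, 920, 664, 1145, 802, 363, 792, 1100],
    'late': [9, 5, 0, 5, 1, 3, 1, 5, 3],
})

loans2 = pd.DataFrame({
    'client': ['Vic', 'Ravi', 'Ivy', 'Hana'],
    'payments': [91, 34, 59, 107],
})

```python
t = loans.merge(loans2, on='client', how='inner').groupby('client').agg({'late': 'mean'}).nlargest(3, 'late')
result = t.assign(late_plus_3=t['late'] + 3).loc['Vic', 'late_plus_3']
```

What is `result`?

merge on 'client' (how='inner') → 7 rows:
  client  rate_bp  late  payments
0   Ravi      960     5        34
1    Ivy      920     0        59
2    Vic      664     5        91
3    Vic      802     3        91
4    Vic      363     1        91
5    Ivy      792     5        59
6   Hana     1100     3       107
group by client, mean of late:
        late
client      
Hana     3.0
Ivy      2.5
Ravi     5.0
Vic      3.0
take 3 rows with largest late:
        late
client      
Ravi     5.0
Hana     3.0
Vic      3.0
add column late_plus_3 = t['late'] + 3:
        late  late_plus_3
client                   
Ravi     5.0          8.0
Hana     3.0          6.0
Vic      3.0          6.0
So loc['Vic', 'late_plus_3'] = 6.0.

6.0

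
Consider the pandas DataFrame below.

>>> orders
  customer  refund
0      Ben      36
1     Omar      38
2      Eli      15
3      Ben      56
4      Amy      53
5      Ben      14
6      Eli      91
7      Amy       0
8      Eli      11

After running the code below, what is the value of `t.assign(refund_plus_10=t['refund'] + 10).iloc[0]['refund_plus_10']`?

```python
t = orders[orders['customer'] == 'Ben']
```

filter rows where customer == 'Ben':
  customer  refund
0      Ben      36
3      Ben      56
5      Ben      14
add column refund_plus_10 = t['refund'] + 10:
  customer  refund  refund_plus_10
0      Ben      36              46
3      Ben      56              66
5      Ben      14              24
Finally, value at position 0, column 'refund_plus_10' = 46.

46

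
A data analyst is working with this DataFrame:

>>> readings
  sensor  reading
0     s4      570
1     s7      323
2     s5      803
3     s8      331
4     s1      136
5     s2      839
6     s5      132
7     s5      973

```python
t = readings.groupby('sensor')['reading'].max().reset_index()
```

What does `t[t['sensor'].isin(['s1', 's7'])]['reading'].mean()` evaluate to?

group by sensor, max of reading:
sensor
s1    136
s2    839
s4    570
s5    973
s7    323
s8    331
Name: reading, dtype: int64
reset_index():
  sensor  reading
0     s1      136
1     s2      839
2     s4      570
3     s5      973
4     s7      323
5     s8      331
filter rows where sensor in ['s1', 's7']:
  sensor  reading
0     s1      136
4     s7      323
Then the mean of column 'reading': 229.5

229.5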